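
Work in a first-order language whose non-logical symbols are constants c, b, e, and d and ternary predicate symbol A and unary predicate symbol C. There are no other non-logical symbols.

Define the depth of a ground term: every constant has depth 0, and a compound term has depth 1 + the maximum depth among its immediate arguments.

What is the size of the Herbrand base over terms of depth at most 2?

First count ground terms of depth ≤ 2.
With no function symbols every ground term is a constant, so there are exactly 4 ground terms at every depth bound.
N_0 = 4
N_1 = 4
N_2 = 4
Explicitly: c, b, e, d.
So |H| = 4.
Each predicate of arity r yields |H|^r ground atoms (one per choice of an r-tuple from H):
  A: 4^3 = 64;  C: 4
Total ground atoms: 64 + 4 = 68.

68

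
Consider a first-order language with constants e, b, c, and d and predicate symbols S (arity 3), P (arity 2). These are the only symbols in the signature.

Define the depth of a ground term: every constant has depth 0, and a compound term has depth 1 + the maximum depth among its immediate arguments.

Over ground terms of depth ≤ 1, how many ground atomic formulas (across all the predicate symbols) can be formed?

80

First count ground terms of depth ≤ 1.
With no function symbols every ground term is a constant, so there are exactly 4 ground terms at every depth bound.
N_0 = 4
N_1 = 4
So |H| = 4.
A ground atom is a predicate applied to a tuple of terms from H, so the count is the sum over predicates of |H|^arity:
  S: 4^3 = 64;  P: 4^2 = 16
Total ground atoms: 64 + 16 = 80.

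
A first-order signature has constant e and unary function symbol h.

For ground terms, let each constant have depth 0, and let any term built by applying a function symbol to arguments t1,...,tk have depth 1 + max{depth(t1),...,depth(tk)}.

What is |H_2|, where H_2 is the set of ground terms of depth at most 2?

Count level by level. With function symbols h/1, the terms of depth ≤ k are the 1 constant together with each function applied to depth-≤(k−1) tuples, so N_k = 1 + N_{k-1}.
N_0 = 1
N_1 = 1 + 1 = 2
N_2 = 1 + 2 = 3

3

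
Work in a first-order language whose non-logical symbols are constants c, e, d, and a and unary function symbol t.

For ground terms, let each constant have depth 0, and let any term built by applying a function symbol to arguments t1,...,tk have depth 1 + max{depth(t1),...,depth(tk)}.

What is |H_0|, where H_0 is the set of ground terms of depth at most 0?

Let N_k count ground terms of depth at most k. Each non-constant term of depth ≤ k is some function symbol applied to depth-≤(k−1) arguments, giving N_k = 4 + N_{k-1}.
N_0 = 4
Explicitly: c, e, d, a.

4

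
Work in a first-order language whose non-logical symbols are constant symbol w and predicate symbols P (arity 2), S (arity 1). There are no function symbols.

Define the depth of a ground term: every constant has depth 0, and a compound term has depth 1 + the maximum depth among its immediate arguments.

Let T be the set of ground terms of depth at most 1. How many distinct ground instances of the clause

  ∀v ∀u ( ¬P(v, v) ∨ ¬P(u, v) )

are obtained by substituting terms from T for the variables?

1

Ground terms of depth ≤ 1:
  With no function symbols every ground term is a constant, so there is exactly 1 ground term at every depth bound.
  N_0 = 1
  N_1 = 1
  Explicitly: w.
So there is exactly 1 ground term available for substitution.
The body mentions every one of the 2 quantified variables; since ground terms form a free algebra, no two substitutions collapse to the same formula.
Number of ground instances = 1^2 = 1.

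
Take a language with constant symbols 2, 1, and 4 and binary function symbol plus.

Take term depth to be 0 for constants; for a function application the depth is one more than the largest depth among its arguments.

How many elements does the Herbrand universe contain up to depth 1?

Write N_k for the number of ground terms of depth ≤ k. A term of depth ≤ k is either a constant or a function symbol applied to arguments of depth ≤ k−1, so N_k = 3 + N_{k-1}^2.
N_0 = 3
N_1 = 3 + 3^2 = 12
Explicitly: 2, 1, 4, plus(2, 2), plus(2, 1), plus(2, 4), plus(1, 2), plus(1, 1), plus(1, 4), plus(4, 2), plus(4, 1), plus(4, 4).

12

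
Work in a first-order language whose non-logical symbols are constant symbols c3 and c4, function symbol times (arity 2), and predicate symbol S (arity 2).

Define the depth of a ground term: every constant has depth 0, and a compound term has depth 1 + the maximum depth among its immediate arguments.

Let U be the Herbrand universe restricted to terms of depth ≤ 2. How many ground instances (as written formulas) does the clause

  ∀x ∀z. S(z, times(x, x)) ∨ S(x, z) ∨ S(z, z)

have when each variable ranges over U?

Ground terms of depth ≤ 2:
  Let N_k = |{terms of depth ≤ k}|. Then N_0 = 2 and N_k = 2 + N_{k-1}^2 for k ≥ 1 (one summand per function symbol, arity giving the exponent).
  N_0 = 2
  N_1 = 2 + 2^2 = 6
  N_2 = 2 + 6^2 = 38
So there are 38 ground terms available for substitution.
The clause has 2 distinct variables (x, z), each appearing in the body. In the free term algebra distinct substitutions yield syntactically distinct ground instances.
Number of ground instances = 38^2 = 1444.

1444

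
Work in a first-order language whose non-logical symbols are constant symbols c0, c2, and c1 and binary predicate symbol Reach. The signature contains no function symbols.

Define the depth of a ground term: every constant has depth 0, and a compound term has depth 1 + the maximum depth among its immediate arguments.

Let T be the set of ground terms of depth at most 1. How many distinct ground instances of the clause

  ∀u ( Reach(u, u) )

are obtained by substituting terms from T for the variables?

3

Ground terms of depth ≤ 1:
  With no function symbols every ground term is a constant, so there are exactly 3 ground terms at every depth bound.
  N_0 = 3
  N_1 = 3
So there are 3 ground terms available for substitution.
The clause has 1 distinct variable (u), which appears in the body. In the free term algebra distinct substitutions yield syntactically distinct ground instances.
Number of ground instances = 3.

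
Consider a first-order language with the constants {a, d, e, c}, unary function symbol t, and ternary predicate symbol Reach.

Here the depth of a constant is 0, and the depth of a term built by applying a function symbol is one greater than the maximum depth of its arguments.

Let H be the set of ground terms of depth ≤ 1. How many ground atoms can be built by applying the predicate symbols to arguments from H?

First count ground terms of depth ≤ 1.
Let N_k = |{terms of depth ≤ k}|. Then N_0 = 4 and N_k = 4 + N_{k-1} for k ≥ 1 (one summand per function symbol, arity giving the exponent).
N_0 = 4
N_1 = 4 + 4 = 8
So |H| = 8.
For each predicate symbol, the number of ground atoms is |H| raised to its arity; summing:
  Reach: 8^3 = 512
Total ground atoms: 512.

512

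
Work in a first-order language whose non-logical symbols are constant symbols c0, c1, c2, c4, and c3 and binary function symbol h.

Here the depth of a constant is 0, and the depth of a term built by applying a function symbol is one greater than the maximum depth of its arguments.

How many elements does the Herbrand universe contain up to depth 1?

Let N_k count ground terms of depth at most k. Each non-constant term of depth ≤ k is some function symbol applied to depth-≤(k−1) arguments, giving N_k = 5 + N_{k-1}^2.
N_0 = 5
N_1 = 5 + 5^2 = 30

30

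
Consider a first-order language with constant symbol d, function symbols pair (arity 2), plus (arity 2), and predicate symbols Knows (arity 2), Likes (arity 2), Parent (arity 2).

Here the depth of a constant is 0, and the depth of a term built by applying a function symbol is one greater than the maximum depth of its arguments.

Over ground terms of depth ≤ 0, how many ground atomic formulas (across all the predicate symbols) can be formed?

First count ground terms of depth ≤ 0.
Let N_k count ground terms of depth at most k. Each non-constant term of depth ≤ k is some function symbol applied to depth-≤(k−1) arguments, giving N_k = 1 + N_{k-1}^2 + N_{k-1}^2.
N_0 = 1
Explicitly: d.
So |H| = 1.
Ground atoms are formed by filling each argument slot of a predicate with a term from H, so an r-ary predicate gives |H|^r atoms:
  Knows: 1^2 = 1;  Likes: 1^2 = 1;  Parent: 1^2 = 1
Total ground atoms: 1 + 1 + 1 = 3.

3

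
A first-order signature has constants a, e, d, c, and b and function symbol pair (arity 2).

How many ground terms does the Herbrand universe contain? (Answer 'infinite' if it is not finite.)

The signature has at least one function symbol (pair, arity 2) and at least one constant (a).
Iterating pair gives infinitely many distinct ground terms: a, pair(a, a), pair(pair(a, a), pair(a, a)), ...
So the Herbrand universe is infinite.

infinite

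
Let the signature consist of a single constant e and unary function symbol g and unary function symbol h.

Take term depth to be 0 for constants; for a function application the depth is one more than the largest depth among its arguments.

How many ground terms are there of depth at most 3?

Write N_k for the number of ground terms of depth ≤ k. A term of depth ≤ k is either a constant or a function symbol applied to arguments of depth ≤ k−1, so N_k = 1 + N_{k-1} + N_{k-1}.
N_0 = 1
N_1 = 1 + 1 + 1 = 3
N_2 = 1 + 3 + 3 = 7
N_3 = 1 + 7 + 7 = 15

15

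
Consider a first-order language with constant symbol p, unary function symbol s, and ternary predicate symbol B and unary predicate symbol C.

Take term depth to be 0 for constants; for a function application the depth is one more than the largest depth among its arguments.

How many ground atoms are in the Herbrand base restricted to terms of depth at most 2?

30

First count ground terms of depth ≤ 2.
Let N_k count ground terms of depth at most k. Each non-constant term of depth ≤ k is some function symbol applied to depth-≤(k−1) arguments, giving N_k = 1 + N_{k-1}.
N_0 = 1
N_1 = 1 + 1 = 2
N_2 = 1 + 2 = 3
Explicitly: p, s(p), s(s(p)).
So |H| = 3.
For each predicate symbol, the number of ground atoms is |H| raised to its arity; summing:
  B: 3^3 = 27;  C: 3
Total ground atoms: 27 + 3 = 30.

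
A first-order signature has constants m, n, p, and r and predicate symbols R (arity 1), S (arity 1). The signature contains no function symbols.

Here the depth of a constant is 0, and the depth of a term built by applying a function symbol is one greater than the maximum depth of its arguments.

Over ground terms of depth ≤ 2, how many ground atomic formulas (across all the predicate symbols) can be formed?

First count ground terms of depth ≤ 2.
With no function symbols every ground term is a constant, so there are exactly 4 ground terms at every depth bound.
N_0 = 4
N_1 = 4
N_2 = 4
Explicitly: m, n, p, r.
So |H| = 4.
Each predicate of arity r yields |H|^r ground atoms (one per choice of an r-tuple from H):
  R: 4;  S: 4
Total ground atoms: 4 + 4 = 8.

8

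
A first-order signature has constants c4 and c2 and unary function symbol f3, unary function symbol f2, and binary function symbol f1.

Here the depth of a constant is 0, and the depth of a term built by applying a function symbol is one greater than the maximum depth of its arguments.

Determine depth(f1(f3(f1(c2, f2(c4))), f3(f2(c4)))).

depth(f2(c4)) = 1 + depth(c4) = 1 + 0 = 1
depth(f1(c2, f2(c4))) = 1 + max(0, 1) = 2
depth(f3(f1(c2, f2(c4)))) = 1 + depth(f1(c2, f2(c4))) = 1 + 2 = 3
depth(f3(f2(c4))) = 1 + depth(f2(c4)) = 1 + 1 = 2
depth(f1(f3(f1(c2, f2(c4))), f3(f2(c4)))) = 1 + max(3, 2) = 4

4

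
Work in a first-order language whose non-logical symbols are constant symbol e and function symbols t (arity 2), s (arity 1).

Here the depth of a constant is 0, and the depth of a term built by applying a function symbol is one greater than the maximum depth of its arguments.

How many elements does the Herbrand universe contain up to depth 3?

Write N_k for the number of ground terms of depth ≤ k. A term of depth ≤ k is either a constant or a function symbol applied to arguments of depth ≤ k−1, so N_k = 1 + N_{k-1}^2 + N_{k-1}.
N_0 = 1
N_1 = 1 + 1^2 + 1 = 3
N_2 = 1 + 3^2 + 3 = 13
N_3 = 1 + 13^2 + 13 = 183

183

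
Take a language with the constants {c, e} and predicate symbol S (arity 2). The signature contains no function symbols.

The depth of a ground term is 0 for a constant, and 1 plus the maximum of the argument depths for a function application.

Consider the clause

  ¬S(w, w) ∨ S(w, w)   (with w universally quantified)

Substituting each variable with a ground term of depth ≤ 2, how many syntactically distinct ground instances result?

2

Ground terms of depth ≤ 2:
  With no function symbols every ground term is a constant, so there are exactly 2 ground terms at every depth bound.
  N_0 = 2
  N_1 = 2
  N_2 = 2
  Explicitly: c, e.
So there are 2 ground terms available for substitution.
The variable w ranges independently over the available ground terms, and distinct assignments produce distinct instances.
Number of ground instances = 2.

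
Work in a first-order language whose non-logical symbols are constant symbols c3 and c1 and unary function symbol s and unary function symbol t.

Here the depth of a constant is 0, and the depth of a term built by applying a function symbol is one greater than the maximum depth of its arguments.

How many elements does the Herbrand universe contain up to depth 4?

Let N_k count ground terms of depth at most k. Each non-constant term of depth ≤ k is some function symbol applied to depth-≤(k−1) arguments, giving N_k = 2 + N_{k-1} + N_{k-1}.
N_0 = 2
N_1 = 2 + 2 + 2 = 6
N_2 = 2 + 6 + 6 = 14
N_3 = 2 + 14 + 14 = 30
N_4 = 2 + 30 + 30 = 62

62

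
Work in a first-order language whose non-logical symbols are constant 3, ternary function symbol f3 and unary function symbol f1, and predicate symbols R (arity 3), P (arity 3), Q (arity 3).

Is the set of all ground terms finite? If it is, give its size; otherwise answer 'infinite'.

The signature has at least one function symbol (f3, arity 3) and at least one constant (3).
Iterating f3 gives infinitely many distinct ground terms: 3, f3(3, 3, 3), f3(f3(3, 3, 3), f3(3, 3, 3), f3(3, 3, 3)), ...
So the Herbrand universe is infinite.

infinite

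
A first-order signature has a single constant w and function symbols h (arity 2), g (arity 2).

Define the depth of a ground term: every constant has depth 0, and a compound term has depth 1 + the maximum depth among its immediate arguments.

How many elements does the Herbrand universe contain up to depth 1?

3

Let N_k = |{terms of depth ≤ k}|. Then N_0 = 1 and N_k = 1 + N_{k-1}^2 + N_{k-1}^2 for k ≥ 1 (one summand per function symbol, arity giving the exponent).
N_0 = 1
N_1 = 1 + 1^2 + 1^2 = 3
Explicitly: w, h(w, w), g(w, w).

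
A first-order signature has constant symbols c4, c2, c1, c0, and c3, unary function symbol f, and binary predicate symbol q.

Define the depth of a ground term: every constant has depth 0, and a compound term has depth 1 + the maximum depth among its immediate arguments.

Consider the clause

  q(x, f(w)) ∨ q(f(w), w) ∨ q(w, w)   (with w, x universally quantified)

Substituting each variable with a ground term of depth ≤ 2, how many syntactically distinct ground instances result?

225

Ground terms of depth ≤ 2:
  Write N_k for the number of ground terms of depth ≤ k. A term of depth ≤ k is either a constant or a function symbol applied to arguments of depth ≤ k−1, so N_k = 5 + N_{k-1}.
  N_0 = 5
  N_1 = 5 + 5 = 10
  N_2 = 5 + 10 = 15
So there are 15 ground terms available for substitution.
The clause has 2 distinct variables (w, x), each appearing in the body. In the free term algebra distinct substitutions yield syntactically distinct ground instances.
Number of ground instances = 15^2 = 225.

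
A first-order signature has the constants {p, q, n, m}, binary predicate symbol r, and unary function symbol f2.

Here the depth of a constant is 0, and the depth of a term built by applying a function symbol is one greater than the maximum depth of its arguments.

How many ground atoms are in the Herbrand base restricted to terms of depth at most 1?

First count ground terms of depth ≤ 1.
If N_k denotes the number of depth-≤k ground terms, the 4 constants give N_0 = 4, and each function symbol of arity r contributes N_{k-1}^r new terms at level k: N_k = 4 + N_{k-1}.
N_0 = 4
N_1 = 4 + 4 = 8
Explicitly: p, q, n, m, f2(p), f2(q), f2(n), f2(m).
So |H| = 8.
Ground atoms are formed by filling each argument slot of a predicate with a term from H, so an r-ary predicate gives |H|^r atoms:
  r: 8^2 = 64
Total ground atoms: 64.

64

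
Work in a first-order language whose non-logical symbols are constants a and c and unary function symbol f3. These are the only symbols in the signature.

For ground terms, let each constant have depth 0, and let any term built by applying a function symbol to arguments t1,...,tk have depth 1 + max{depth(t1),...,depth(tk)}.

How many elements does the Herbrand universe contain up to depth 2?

6

Count level by level. With function symbols f3/1, the terms of depth ≤ k are the 2 constants together with each function applied to depth-≤(k−1) tuples, so N_k = 2 + N_{k-1}.
N_0 = 2
N_1 = 2 + 2 = 4
N_2 = 2 + 4 = 6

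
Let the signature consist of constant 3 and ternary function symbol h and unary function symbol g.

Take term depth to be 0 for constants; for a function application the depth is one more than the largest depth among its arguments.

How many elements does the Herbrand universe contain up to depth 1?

3

Let N_k = |{terms of depth ≤ k}|. Then N_0 = 1 and N_k = 1 + N_{k-1}^3 + N_{k-1} for k ≥ 1 (one summand per function symbol, arity giving the exponent).
N_0 = 1
N_1 = 1 + 1^3 + 1 = 3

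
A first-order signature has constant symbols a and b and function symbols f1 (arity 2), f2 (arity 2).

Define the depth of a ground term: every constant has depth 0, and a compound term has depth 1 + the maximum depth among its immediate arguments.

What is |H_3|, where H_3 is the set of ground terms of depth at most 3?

If N_k denotes the number of depth-≤k ground terms, the 2 constants give N_0 = 2, and each function symbol of arity r contributes N_{k-1}^r new terms at level k: N_k = 2 + N_{k-1}^2 + N_{k-1}^2.
N_0 = 2
N_1 = 2 + 2^2 + 2^2 = 10
N_2 = 2 + 10^2 + 10^2 = 202
N_3 = 2 + 202^2 + 202^2 = 81610

81610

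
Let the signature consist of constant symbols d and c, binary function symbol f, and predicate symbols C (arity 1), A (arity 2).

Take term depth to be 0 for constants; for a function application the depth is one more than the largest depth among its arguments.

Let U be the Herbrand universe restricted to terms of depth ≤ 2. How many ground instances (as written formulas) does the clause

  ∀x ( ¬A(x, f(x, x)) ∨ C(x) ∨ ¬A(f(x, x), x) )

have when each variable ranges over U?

Ground terms of depth ≤ 2:
  Write N_k for the number of ground terms of depth ≤ k. A term of depth ≤ k is either a constant or a function symbol applied to arguments of depth ≤ k−1, so N_k = 2 + N_{k-1}^2.
  N_0 = 2
  N_1 = 2 + 2^2 = 6
  N_2 = 2 + 6^2 = 38
So there are 38 ground terms available for substitution.
There is 1 variable to instantiate (x),  occurring in at least one literal, so different choices give different ground instances.
Number of ground instances = 38.

38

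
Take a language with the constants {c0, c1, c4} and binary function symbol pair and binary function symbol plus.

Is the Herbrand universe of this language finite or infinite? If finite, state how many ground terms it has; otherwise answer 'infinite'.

infinite

The signature has at least one function symbol (pair, arity 2) and at least one constant (c0).
Iterating pair gives infinitely many distinct ground terms: c0, pair(c0, c0), pair(pair(c0, c0), pair(c0, c0)), ...
So the Herbrand universe is infinite.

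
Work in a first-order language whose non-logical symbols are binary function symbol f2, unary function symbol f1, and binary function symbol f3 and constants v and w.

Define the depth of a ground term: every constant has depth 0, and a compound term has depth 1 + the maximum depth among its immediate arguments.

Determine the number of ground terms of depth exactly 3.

182410

If N_k denotes the number of depth-≤k ground terms, the 2 constants give N_0 = 2, and each function symbol of arity r contributes N_{k-1}^r new terms at level k: N_k = 2 + N_{k-1}^2 + N_{k-1} + N_{k-1}^2.
N_0 = 2
N_1 = 2 + 2^2 + 2 + 2^2 = 12
N_2 = 2 + 12^2 + 12 + 12^2 = 302
N_3 = 2 + 302^2 + 302 + 302^2 = 182712
Terms of depth exactly 3: N_3 − N_2 = 182712 − 302 = 182410.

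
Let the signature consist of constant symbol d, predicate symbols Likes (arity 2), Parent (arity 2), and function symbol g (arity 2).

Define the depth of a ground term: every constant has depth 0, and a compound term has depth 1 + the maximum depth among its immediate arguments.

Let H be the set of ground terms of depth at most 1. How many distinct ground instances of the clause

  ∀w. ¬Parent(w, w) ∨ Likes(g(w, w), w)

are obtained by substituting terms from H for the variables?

2

Ground terms of depth ≤ 1:
  Let N_k = |{terms of depth ≤ k}|. Then N_0 = 1 and N_k = 1 + N_{k-1}^2 for k ≥ 1 (one summand per function symbol, arity giving the exponent).
  N_0 = 1
  N_1 = 1 + 1^2 = 2
So there are 2 ground terms available for substitution.
The body mentions the single quantified variable w; since ground terms form a free algebra, no two substitutions collapse to the same formula.
Number of ground instances = 2.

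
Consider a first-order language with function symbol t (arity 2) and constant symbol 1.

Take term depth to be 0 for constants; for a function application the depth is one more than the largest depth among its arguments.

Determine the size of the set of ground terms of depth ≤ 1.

2

Write N_k for the number of ground terms of depth ≤ k. A term of depth ≤ k is either a constant or a function symbol applied to arguments of depth ≤ k−1, so N_k = 1 + N_{k-1}^2.
N_0 = 1
N_1 = 1 + 1^2 = 2
Explicitly: 1, t(1, 1).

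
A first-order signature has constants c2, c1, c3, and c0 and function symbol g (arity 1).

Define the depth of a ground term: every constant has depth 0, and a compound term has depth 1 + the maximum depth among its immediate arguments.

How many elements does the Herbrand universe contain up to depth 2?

Let N_k count ground terms of depth at most k. Each non-constant term of depth ≤ k is some function symbol applied to depth-≤(k−1) arguments, giving N_k = 4 + N_{k-1}.
N_0 = 4
N_1 = 4 + 4 = 8
N_2 = 4 + 8 = 12
Explicitly: c2, c1, c3, c0, g(c2), g(c1), g(c3), g(c0), g(g(c2)), g(g(c1)), g(g(c3)), g(g(c0)).

12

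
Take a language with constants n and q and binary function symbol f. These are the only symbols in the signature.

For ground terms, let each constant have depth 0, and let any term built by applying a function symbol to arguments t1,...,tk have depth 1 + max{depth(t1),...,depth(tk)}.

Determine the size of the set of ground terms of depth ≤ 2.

38

Write N_k for the number of ground terms of depth ≤ k. A term of depth ≤ k is either a constant or a function symbol applied to arguments of depth ≤ k−1, so N_k = 2 + N_{k-1}^2.
N_0 = 2
N_1 = 2 + 2^2 = 6
N_2 = 2 + 6^2 = 38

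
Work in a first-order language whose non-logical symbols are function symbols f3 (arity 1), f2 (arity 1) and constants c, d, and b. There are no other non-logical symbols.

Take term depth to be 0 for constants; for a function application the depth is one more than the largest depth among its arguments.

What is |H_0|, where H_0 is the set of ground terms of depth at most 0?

If N_k denotes the number of depth-≤k ground terms, the 3 constants give N_0 = 3, and each function symbol of arity r contributes N_{k-1}^r new terms at level k: N_k = 3 + N_{k-1} + N_{k-1}.
N_0 = 3

3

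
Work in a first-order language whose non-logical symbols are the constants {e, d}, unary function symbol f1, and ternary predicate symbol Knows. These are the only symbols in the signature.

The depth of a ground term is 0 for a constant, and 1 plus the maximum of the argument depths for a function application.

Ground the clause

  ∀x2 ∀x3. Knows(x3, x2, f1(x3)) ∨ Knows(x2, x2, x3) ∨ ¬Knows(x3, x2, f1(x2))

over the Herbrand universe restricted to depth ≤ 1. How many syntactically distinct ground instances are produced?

16

Ground terms of depth ≤ 1:
  If N_k denotes the number of depth-≤k ground terms, the 2 constants give N_0 = 2, and each function symbol of arity r contributes N_{k-1}^r new terms at level k: N_k = 2 + N_{k-1}.
  N_0 = 2
  N_1 = 2 + 2 = 4
So there are 4 ground terms available for substitution.
There are 2 variables to instantiate (x2, x3), each occurring in at least one literal, so different choices give different ground instances.
Number of ground instances = 4^2 = 16.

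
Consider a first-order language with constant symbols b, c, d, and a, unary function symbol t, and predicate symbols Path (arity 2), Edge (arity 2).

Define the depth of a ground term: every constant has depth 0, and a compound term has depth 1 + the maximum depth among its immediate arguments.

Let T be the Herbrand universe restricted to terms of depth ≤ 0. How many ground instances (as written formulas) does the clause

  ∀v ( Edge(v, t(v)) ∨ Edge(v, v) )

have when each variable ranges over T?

Ground terms of depth ≤ 0:
  Write N_k for the number of ground terms of depth ≤ k. A term of depth ≤ k is either a constant or a function symbol applied to arguments of depth ≤ k−1, so N_k = 4 + N_{k-1}.
  N_0 = 4
So there are 4 ground terms available for substitution.
The clause has 1 distinct variable (v), which appears in the body. In the free term algebra distinct substitutions yield syntactically distinct ground instances.
Number of ground instances = 4.

4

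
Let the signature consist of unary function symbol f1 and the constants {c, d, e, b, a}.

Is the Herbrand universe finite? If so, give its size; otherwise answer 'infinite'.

The signature has at least one function symbol (f1, arity 1) and at least one constant (c).
Iterating f1 gives infinitely many distinct ground terms: c, f1(c), f1(f1(c)), ...
So the Herbrand universe is infinite.

infinite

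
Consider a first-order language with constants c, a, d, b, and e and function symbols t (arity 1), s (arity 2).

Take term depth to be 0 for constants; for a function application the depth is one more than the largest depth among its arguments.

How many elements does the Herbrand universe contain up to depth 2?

Let N_k count ground terms of depth at most k. Each non-constant term of depth ≤ k is some function symbol applied to depth-≤(k−1) arguments, giving N_k = 5 + N_{k-1} + N_{k-1}^2.
N_0 = 5
N_1 = 5 + 5 + 5^2 = 35
N_2 = 5 + 35 + 35^2 = 1265

1265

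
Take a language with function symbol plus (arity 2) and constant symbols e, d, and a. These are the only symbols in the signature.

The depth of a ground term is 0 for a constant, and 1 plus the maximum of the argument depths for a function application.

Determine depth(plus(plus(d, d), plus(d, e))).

depth(plus(d, d)) = 1 + max(0, 0) = 1
depth(plus(d, e)) = 1 + max(0, 0) = 1
depth(plus(plus(d, d), plus(d, e))) = 1 + max(1, 1) = 2

2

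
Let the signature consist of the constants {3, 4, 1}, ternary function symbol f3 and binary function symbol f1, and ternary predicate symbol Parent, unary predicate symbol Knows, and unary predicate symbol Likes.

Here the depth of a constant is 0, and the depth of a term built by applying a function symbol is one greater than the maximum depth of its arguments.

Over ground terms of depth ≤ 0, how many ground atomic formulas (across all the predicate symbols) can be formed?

First count ground terms of depth ≤ 0.
Let N_k count ground terms of depth at most k. Each non-constant term of depth ≤ k is some function symbol applied to depth-≤(k−1) arguments, giving N_k = 3 + N_{k-1}^3 + N_{k-1}^2.
N_0 = 3
Explicitly: 3, 4, 1.
So |H| = 3.
Each predicate of arity r yields |H|^r ground atoms (one per choice of an r-tuple from H):
  Parent: 3^3 = 27;  Knows: 3;  Likes: 3
Total ground atoms: 27 + 3 + 3 = 33.

33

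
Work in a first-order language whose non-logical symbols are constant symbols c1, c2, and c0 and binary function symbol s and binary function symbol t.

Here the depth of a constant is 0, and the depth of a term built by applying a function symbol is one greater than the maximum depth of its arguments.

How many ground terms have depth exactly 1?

Let N_k = |{terms of depth ≤ k}|. Then N_0 = 3 and N_k = 3 + N_{k-1}^2 + N_{k-1}^2 for k ≥ 1 (one summand per function symbol, arity giving the exponent).
N_0 = 3
N_1 = 3 + 3^2 + 3^2 = 21
Terms of depth exactly 1: N_1 − N_0 = 21 − 3 = 18.

18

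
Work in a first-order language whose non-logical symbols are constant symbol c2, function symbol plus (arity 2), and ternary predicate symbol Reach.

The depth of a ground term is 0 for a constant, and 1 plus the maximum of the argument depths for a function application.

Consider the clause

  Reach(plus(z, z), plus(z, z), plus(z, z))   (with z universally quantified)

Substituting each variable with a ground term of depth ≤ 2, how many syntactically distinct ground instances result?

5

Ground terms of depth ≤ 2:
  Write N_k for the number of ground terms of depth ≤ k. A term of depth ≤ k is either a constant or a function symbol applied to arguments of depth ≤ k−1, so N_k = 1 + N_{k-1}^2.
  N_0 = 1
  N_1 = 1 + 1^2 = 2
  N_2 = 1 + 2^2 = 5
  Explicitly: c2, plus(c2, c2), plus(c2, plus(c2, c2)), plus(plus(c2, c2), c2), plus(plus(c2, c2), plus(c2, c2)).
So there are 5 ground terms available for substitution.
The clause has 1 distinct variable (z), which appears in the body. In the free term algebra distinct substitutions yield syntactically distinct ground instances.
Number of ground instances = 5.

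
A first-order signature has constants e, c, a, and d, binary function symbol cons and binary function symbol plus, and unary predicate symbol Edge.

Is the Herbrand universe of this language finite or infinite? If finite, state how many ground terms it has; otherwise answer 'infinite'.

infinite

The signature has at least one function symbol (cons, arity 2) and at least one constant (e).
Iterating cons gives infinitely many distinct ground terms: e, cons(e, e), cons(cons(e, e), cons(e, e)), ...
So the Herbrand universe is infinite.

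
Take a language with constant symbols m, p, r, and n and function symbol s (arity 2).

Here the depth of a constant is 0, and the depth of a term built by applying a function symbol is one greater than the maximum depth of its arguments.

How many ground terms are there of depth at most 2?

404

Count level by level. With function symbols s/2, the terms of depth ≤ k are the 4 constants together with each function applied to depth-≤(k−1) tuples, so N_k = 4 + N_{k-1}^2.
N_0 = 4
N_1 = 4 + 4^2 = 20
N_2 = 4 + 20^2 = 404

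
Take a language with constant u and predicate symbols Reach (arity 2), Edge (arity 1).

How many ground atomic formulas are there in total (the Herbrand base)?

With no function symbols, the Herbrand universe is just the 1 constant.
Ground atoms per predicate: Reach: 1^2 = 1, Edge: 1.
Herbrand base size = 1 + 1 = 2.

2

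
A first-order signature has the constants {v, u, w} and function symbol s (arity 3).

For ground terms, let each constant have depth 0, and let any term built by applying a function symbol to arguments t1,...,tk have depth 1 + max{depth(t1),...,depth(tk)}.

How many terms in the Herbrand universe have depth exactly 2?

Let N_k count ground terms of depth at most k. Each non-constant term of depth ≤ k is some function symbol applied to depth-≤(k−1) arguments, giving N_k = 3 + N_{k-1}^3.
N_0 = 3
N_1 = 3 + 3^3 = 30
N_2 = 3 + 30^3 = 27003
Terms of depth exactly 2: N_2 − N_1 = 27003 − 30 = 26973.

26973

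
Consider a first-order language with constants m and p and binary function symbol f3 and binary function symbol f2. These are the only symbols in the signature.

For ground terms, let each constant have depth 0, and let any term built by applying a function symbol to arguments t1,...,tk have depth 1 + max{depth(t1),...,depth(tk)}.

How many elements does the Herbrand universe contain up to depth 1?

Let N_k = |{terms of depth ≤ k}|. Then N_0 = 2 and N_k = 2 + N_{k-1}^2 + N_{k-1}^2 for k ≥ 1 (one summand per function symbol, arity giving the exponent).
N_0 = 2
N_1 = 2 + 2^2 + 2^2 = 10
Explicitly: m, p, f3(m, m), f3(m, p), f3(p, m), f3(p, p), f2(m, m), f2(m, p), f2(p, m), f2(p, p).

10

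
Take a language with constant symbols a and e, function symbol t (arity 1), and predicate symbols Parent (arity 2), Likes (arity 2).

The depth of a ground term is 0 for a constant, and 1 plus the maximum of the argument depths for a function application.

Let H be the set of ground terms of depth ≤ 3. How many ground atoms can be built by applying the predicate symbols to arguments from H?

First count ground terms of depth ≤ 3.
If N_k denotes the number of depth-≤k ground terms, the 2 constants give N_0 = 2, and each function symbol of arity r contributes N_{k-1}^r new terms at level k: N_k = 2 + N_{k-1}.
N_0 = 2
N_1 = 2 + 2 = 4
N_2 = 2 + 4 = 6
N_3 = 2 + 6 = 8
Explicitly: a, e, t(a), t(e), t(t(a)), t(t(e)), t(t(t(a))), t(t(t(e))).
So |H| = 8.
For each predicate symbol, the number of ground atoms is |H| raised to its arity; summing:
  Parent: 8^2 = 64;  Likes: 8^2 = 64
Total ground atoms: 64 + 64 = 128.

128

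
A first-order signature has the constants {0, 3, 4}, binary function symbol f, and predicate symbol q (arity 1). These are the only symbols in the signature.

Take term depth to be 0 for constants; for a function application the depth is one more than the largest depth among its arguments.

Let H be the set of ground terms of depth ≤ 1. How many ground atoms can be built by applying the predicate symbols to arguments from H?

12

First count ground terms of depth ≤ 1.
Count level by level. With function symbols f/2, the terms of depth ≤ k are the 3 constants together with each function applied to depth-≤(k−1) tuples, so N_k = 3 + N_{k-1}^2.
N_0 = 3
N_1 = 3 + 3^2 = 12
Explicitly: 0, 3, 4, f(0, 0), f(0, 3), f(0, 4), f(3, 0), f(3, 3), f(3, 4), f(4, 0), f(4, 3), f(4, 4).
So |H| = 12.
Ground atoms are formed by filling each argument slot of a predicate with a term from H, so an r-ary predicate gives |H|^r atoms:
  q: 12
Total ground atoms: 12.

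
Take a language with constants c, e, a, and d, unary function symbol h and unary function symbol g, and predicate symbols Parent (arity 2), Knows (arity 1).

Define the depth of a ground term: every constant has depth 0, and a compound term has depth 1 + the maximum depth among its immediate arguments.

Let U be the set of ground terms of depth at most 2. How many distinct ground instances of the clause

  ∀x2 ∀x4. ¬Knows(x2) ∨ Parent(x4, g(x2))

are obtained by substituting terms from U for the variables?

784

Ground terms of depth ≤ 2:
  Let N_k count ground terms of depth at most k. Each non-constant term of depth ≤ k is some function symbol applied to depth-≤(k−1) arguments, giving N_k = 4 + N_{k-1} + N_{k-1}.
  N_0 = 4
  N_1 = 4 + 4 + 4 = 12
  N_2 = 4 + 12 + 12 = 28
So there are 28 ground terms available for substitution.
The clause has 2 distinct variables (x2, x4), each appearing in the body. In the free term algebra distinct substitutions yield syntactically distinct ground instances.
Number of ground instances = 28^2 = 784.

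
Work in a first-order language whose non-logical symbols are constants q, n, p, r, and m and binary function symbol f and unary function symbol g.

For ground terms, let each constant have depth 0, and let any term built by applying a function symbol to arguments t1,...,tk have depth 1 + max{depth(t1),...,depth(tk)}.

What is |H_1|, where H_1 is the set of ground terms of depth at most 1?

35

Count level by level. With function symbols f/2, g/1, the terms of depth ≤ k are the 5 constants together with each function applied to depth-≤(k−1) tuples, so N_k = 5 + N_{k-1}^2 + N_{k-1}.
N_0 = 5
N_1 = 5 + 5^2 + 5 = 35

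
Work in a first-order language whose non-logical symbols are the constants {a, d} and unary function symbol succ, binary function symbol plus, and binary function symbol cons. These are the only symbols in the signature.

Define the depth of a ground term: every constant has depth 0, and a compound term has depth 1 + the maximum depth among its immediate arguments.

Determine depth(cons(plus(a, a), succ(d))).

2

depth(plus(a, a)) = 1 + max(0, 0) = 1
depth(succ(d)) = 1 + depth(d) = 1 + 0 = 1
depth(cons(plus(a, a), succ(d))) = 1 + max(1, 1) = 2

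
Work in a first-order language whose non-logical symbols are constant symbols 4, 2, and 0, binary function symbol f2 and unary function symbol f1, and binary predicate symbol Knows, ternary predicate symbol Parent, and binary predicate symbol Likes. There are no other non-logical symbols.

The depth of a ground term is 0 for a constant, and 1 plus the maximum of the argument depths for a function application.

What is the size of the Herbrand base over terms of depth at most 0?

First count ground terms of depth ≤ 0.
If N_k denotes the number of depth-≤k ground terms, the 3 constants give N_0 = 3, and each function symbol of arity r contributes N_{k-1}^r new terms at level k: N_k = 3 + N_{k-1}^2 + N_{k-1}.
N_0 = 3
Explicitly: 4, 2, 0.
So |H| = 3.
A ground atom is a predicate applied to a tuple of terms from H, so the count is the sum over predicates of |H|^arity:
  Knows: 3^2 = 9;  Parent: 3^3 = 27;  Likes: 3^2 = 9
Total ground atoms: 9 + 27 + 9 = 45.

45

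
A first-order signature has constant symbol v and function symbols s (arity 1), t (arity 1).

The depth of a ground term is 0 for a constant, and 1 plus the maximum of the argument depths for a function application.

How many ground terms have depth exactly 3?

Write N_k for the number of ground terms of depth ≤ k. A term of depth ≤ k is either a constant or a function symbol applied to arguments of depth ≤ k−1, so N_k = 1 + N_{k-1} + N_{k-1}.
N_0 = 1
N_1 = 1 + 1 + 1 = 3
N_2 = 1 + 3 + 3 = 7
N_3 = 1 + 7 + 7 = 15
Terms of depth exactly 3: N_3 − N_2 = 15 − 7 = 8.

8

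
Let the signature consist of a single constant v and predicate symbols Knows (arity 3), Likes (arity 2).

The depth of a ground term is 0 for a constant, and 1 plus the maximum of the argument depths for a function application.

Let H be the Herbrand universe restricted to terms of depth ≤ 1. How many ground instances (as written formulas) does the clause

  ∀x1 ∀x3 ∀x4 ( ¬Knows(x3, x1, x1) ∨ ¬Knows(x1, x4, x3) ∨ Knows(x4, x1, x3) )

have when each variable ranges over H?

Ground terms of depth ≤ 1:
  With no function symbols every ground term is a constant, so there is exactly 1 ground term at every depth bound.
  N_0 = 1
  N_1 = 1
  Explicitly: v.
So there is exactly 1 ground term available for substitution.
The body mentions every one of the 3 quantified variables; since ground terms form a free algebra, no two substitutions collapse to the same formula.
Number of ground instances = 1^3 = 1.

1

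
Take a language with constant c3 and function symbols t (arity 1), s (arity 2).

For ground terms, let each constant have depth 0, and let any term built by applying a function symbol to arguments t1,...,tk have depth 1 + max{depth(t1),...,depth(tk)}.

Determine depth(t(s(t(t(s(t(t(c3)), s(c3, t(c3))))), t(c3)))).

depth(t(c3)) = 1 + depth(c3) = 1 + 0 = 1
depth(t(t(c3))) = 1 + depth(t(c3)) = 1 + 1 = 2
depth(s(c3, t(c3))) = 1 + max(0, 1) = 2
depth(s(t(t(c3)), s(c3, t(c3)))) = 1 + max(2, 2) = 3
depth(t(s(t(t(c3)), s(c3, t(c3))))) = 1 + depth(s(t(t(c3)), s(c3, t(c3)))) = 1 + 3 = 4
depth(t(t(s(t(t(c3)), s(c3, t(c3)))))) = 1 + depth(t(s(t(t(c3)), s(c3, t(c3))))) = 1 + 4 = 5
depth(s(t(t(s(t(t(c3)), s(c3, t(c3))))), t(c3))) = 1 + max(5, 1) = 6
depth(t(s(t(t(s(t(t(c3)), s(c3, t(c3))))), t(c3)))) = 1 + depth(s(t(t(s(t(t(c3)), s(c3, t(c3))))), t(c3))) = 1 + 6 = 7

7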